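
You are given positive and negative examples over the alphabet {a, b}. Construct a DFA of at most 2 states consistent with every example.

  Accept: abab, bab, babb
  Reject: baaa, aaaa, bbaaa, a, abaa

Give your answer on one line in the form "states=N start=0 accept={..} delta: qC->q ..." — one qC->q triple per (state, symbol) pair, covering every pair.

State merging on the prefix tree: take the shortest (then alphabetical) example prefix whose next move is undefined and point that move at state 0, else 1, else 2, ...; a target is out if some Accept/Reject pair would then sit in one state with the same input left (inseparable). If every existing state is out, open a new one.
a: 0a undefined. 0a->0: ok.
b: 0b undefined. 0b->0: no, abab/baaa meet in 0. Open state 1: 0b->1.
ba: 1a undefined. 1a->0: ok.
bb: 1b undefined. 1b->0: no, babb/baaa meet in 0. 1b->1: ok.
All examples now run through 2 states with every (state, symbol) defined. Accept strings end in {1}, Reject strings end in {0}; accept={1}.

states=2 start=0 accept={1} delta: 0a->0 0b->1 1a->0 1b->1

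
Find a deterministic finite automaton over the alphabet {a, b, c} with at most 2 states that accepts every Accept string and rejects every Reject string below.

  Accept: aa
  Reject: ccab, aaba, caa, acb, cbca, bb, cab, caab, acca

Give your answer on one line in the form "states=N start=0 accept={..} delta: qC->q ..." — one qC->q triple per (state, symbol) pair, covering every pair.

states=2 start=0 accept={0} delta: 0a->0 0b->1 0c->1 1a->1 1b->1 1c->1

State merging on the prefix tree: take the shortest (then alphabetical) example prefix whose next move is undefined and point that move at state 0, else 1, else 2, ...; a target is out if some Accept/Reject pair would then sit in one state with the same input left (inseparable). If every existing state is out, open a new one.
a: 0a undefined. 0a->0: ok.
b: 0b undefined. 0b->0: no, aa/aaba meet in 0. Open state 1: 0b->1.
c: 0c undefined. 0c->0: no, aa/caa meet in 0. 0c->1: ok.
bb: 1b undefined. 1b->0: no, aa/acb meet in 0. 1b->1: ok.
ca: 1a undefined. 1a->0: no, aa/aaba meet in 0. 1a->1: ok.
cc: 1c undefined. 1c->0: no, aa/cbca meet in 0. 1c->1: ok.
All examples now run through 2 states with every (state, symbol) defined. Accept strings end in {0}, Reject strings end in {1}; accept={0}.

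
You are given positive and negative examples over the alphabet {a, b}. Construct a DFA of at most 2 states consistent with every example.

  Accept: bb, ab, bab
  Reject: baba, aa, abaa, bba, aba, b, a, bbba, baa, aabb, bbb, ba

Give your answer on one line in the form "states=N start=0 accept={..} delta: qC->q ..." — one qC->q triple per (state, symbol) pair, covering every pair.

states=2 start=0 accept={0} delta: 0a->1 0b->1 1a->1 1b->0

Grow the machine one transition at a time. Run the examples from 0; the earliest place one falls off (shortest prefix, ties alphabetical) gets sent to the lowest-numbered state that keeps every Accept/Reject pair distinguishable — a pair clashes when both reach the same state with identical unread suffix — and to a fresh state only if none does.
a: 0a undefined. 0a->0: no, bb/aabb meet in 0 with "bb" left. Open state 1: 0a->1.
b: 0b undefined. 0b->0: no, bb/b meet in 0. 0b->1: ok.
aa: 1a undefined. 1a->0: no, bb/aabb meet in 1 with "b" left. 1a->1: ok.
ab: 1b undefined. 1b->0: ok.
All examples now run through 2 states with every (state, symbol) defined. Accept strings end in {0}, Reject strings end in {1}; accept={0}.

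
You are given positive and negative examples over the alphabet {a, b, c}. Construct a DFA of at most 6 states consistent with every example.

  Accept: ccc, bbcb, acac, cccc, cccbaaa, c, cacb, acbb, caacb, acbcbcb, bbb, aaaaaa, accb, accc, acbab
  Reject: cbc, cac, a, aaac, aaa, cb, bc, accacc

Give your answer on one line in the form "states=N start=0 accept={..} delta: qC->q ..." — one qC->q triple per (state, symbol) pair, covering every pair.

states=5 start=0 accept={0,2} delta: 0a->1 0b->1 0c->0 1a->2 1b->2 1c->3 2a->1 2b->0 2c->1 3a->0 3b->2 3c->4 4a->1 4b->0 4c->0

Fold the examples into a partial DFA from state 0: repeatedly fix the first undefined (state, symbol) met by the shortest-then-alphabetical prefix, trying targets in increasing order and rejecting any under which an Accept and a Reject string meet in one state with the same remainder; add a state when all current targets are rejected. Accepting states are where Accept strings end.
a: 0a undefined. 0a->0: no, acac/cac meet in 0 with "cac" left. Open state 1: 0a->1.
b: 0b undefined. 0b->0: no, bbcb/cb meet in 0 with "cb" left. 0b->1: ok.
c: 0c undefined. 0c->0: ok.
aa: 1a undefined. 1a->0: no, caacb/a meet in 1. 1a->1: no, cccbaaa/a meet in 1. Open state 2: 1a->2.
ac: 1c undefined. 1c->0: no, ccc/cbc meet in 0. 1c->1: no, accc/cbc meet in 1. 1c->2: no, acac/aaac meet in 2 with "ac" left. Open state 3: 1c->3.
bb: 1b undefined. 1b->0: no, bbcb/a meet in 1. 1b->1: no, bbb/a meet in 1. 1b->2: ok.
aaa: 2a undefined. 2a->0: no, ccc/aaac meet in 0. 2a->1: ok.
aca: 3a undefined. 3a->0: ok.
acb: 3b undefined. 3b->0: no, acbb/a meet in 1. 3b->1: no, cacb/a meet in 1. 3b->2: ok.
acc: 3c undefined. 3c->0: no, ccc/accacc meet in 0. 3c->1: no, accc/cbc meet in 3. 3c->2: no, cccbaaa/accacc meet in 2. 3c->3: no, ccc/accacc meet in 0. Open state 4: 3c->4.
bbb: 2b undefined. 2b->0: ok.
bbc: 2c undefined. 2c->0: no, bbcb/a meet in 1. 2c->1: ok.
acca: 4a undefined. 4a->0: no, ccc/accacc meet in 0. 4a->1: ok.
accb: 4b undefined. 4b->0: ok.
accc: 4c undefined. 4c->0: ok.
All examples now run through 5 states with every (state, symbol) defined. Accept strings end in {0,2}, Reject strings end in {1,3,4}; accept={0,2}.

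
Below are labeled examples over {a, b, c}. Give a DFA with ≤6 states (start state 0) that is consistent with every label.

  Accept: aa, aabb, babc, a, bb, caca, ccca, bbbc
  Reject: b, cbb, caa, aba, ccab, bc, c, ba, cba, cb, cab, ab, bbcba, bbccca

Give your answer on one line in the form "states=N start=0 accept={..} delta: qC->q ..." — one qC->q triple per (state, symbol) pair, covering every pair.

State merging on the prefix tree: take the shortest (then alphabetical) example prefix whose next move is undefined and point that move at state 0, else 1, else 2, ...; a target is out if some Accept/Reject pair would then sit in one state with the same input left (inseparable). If every existing state is out, open a new one.
a: 0a undefined. 0a->0: ok.
b: 0b undefined. 0b->0: no, aa/b meet in 0. Open state 1: 0b->1.
c: 0c undefined. 0c->0: no, aa/caa meet in 0. 0c->1: no, aabb/cb meet in 1 with "b" left. Open state 2: 0c->2.
ba: 1a undefined. 1a->0: no, aa/aba meet in 0. 1a->1: ok.
bb: 1b undefined. 1b->0: no, babc/c meet in 2. 1b->1: no, aabb/b meet in 1. 1b->2: no, aabb/c meet in 2. Open state 3: 1b->3.
bc: 1c undefined. 1c->0: no, aa/bc meet in 0. 1c->1: ok.
ca: 2a undefined. 2a->0: no, aa/caa meet in 0. 2a->1: no, aabb/cab meet in 3. 2a->2: ok.
cb: 2b undefined. 2b->0: no, aa/cba meet in 0. 2b->1: no, aabb/cbb meet in 3. 2b->2: ok.
cc: 2c undefined. 2c->0: no, ccca/cbb meet in 2. 2c->1: no, aabb/ccab meet in 3. 2c->2: no, caca/cbb meet in 2. 2c->3: ok.
bbb: 3b undefined. 3b->0: no, bbbc/cbb meet in 2. 3b->1: no, bbbc/b meet in 1. 3b->2: ok.
bbc: 3c undefined. 3c->0: no, caca/bbccca meet in 3 with "a" left. 3c->1: no, babc/b meet in 1. 3c->2: no, babc/cbb meet in 2. 3c->3: no, caca/bbccca meet in 3 with "a" left. Open state 4: 3c->4.
cca: 3a undefined. 3a->0: ok.
bbcb: 4b undefined. 4b->0: no, aa/bbcba meet in 0. 4b->1: ok.
bbcc: 4c undefined. 4c->0: ok.
ccca: 4a undefined. 4a->0: ok.
All examples now run through 5 states with every (state, symbol) defined. Accept strings end in {0,3,4}, Reject strings end in {1,2}; accept={0,3,4}.

states=5 start=0 accept={0,3,4} delta: 0a->0 0b->1 0c->2 1a->1 1b->3 1c->1 2a->2 2b->2 2c->3 3a->0 3b->2 3c->4 4a->0 4b->1 4c->0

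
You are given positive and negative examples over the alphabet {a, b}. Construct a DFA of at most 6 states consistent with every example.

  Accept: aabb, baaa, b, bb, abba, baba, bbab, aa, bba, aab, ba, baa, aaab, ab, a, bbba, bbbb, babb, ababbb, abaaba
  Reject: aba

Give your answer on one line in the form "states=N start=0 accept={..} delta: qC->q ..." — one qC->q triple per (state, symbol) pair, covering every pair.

states=5 start=0 accept={0,1,2,3} delta: 0a->1 0b->2 1a->0 1b->3 2a->0 2b->0 3a->4 3b->0 4a->0 4b->0

Grow the machine one transition at a time. Run the examples from 0; the earliest place one falls off (shortest prefix, ties alphabetical) gets sent to the lowest-numbered state that keeps every Accept/Reject pair distinguishable — a pair clashes when both reach the same state with identical unread suffix — and to a fresh state only if none does.
a: 0a undefined. 0a->0: no, ba/aba meet in 0 with "ba" left. Open state 1: 0a->1.
b: 0b undefined. 0b->0: no, baba/aba meet in 1 with "ba" left. 0b->1: no, bba/aba meet in 1 with "ba" left. Open state 2: 0b->2.
aa: 1a undefined. 1a->0: ok.
ab: 1b undefined. 1b->0: no, a/aba meet in 1. 1b->1: no, abba/aba meet in 0. 1b->2: no, ba/aba meet in 2 with "a" left. Open state 3: 1b->3.
ba: 2a undefined. 2a->0: ok.
bb: 2b undefined. 2b->0: ok.
aba: 3a undefined. 3a->0: no, aabb/aba meet in 0. 3a->1: no, bba/aba meet in 1. 3a->2: no, b/aba meet in 2. 3a->3: no, bbab/aba meet in 3. Open state 4: 3a->4.
abb: 3b undefined. 3b->0: ok.
abaa: 4a undefined. 4a->0: ok.
abab: 4b undefined. 4b->0: ok.
All examples now run through 5 states with every (state, symbol) defined. Accept strings end in {0,1,2,3}, Reject strings end in {4}; accept={0,1,2,3}.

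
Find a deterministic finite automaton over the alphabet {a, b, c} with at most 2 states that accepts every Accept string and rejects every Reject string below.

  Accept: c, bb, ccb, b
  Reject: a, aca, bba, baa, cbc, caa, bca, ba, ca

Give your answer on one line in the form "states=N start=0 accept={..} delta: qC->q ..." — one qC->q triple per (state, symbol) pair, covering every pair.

Grow the machine one transition at a time. Run the examples from 0; the earliest place one falls off (shortest prefix, ties alphabetical) gets sent to the lowest-numbered state that keeps every Accept/Reject pair distinguishable — a pair clashes when both reach the same state with identical unread suffix — and to a fresh state only if none does.
a: 0a undefined. 0a->0: ok.
b: 0b undefined. 0b->0: no, bb/a meet in 0. Open state 1: 0b->1.
c: 0c undefined. 0c->0: no, c/a meet in 0. 0c->1: ok.
ba: 1a undefined. 1a->0: ok.
bb: 1b undefined. 1b->0: no, c/cbc meet in 1. 1b->1: ok.
bc: 1c undefined. 1c->0: ok.
All examples now run through 2 states with every (state, symbol) defined. Accept strings end in {1}, Reject strings end in {0}; accept={1}.

states=2 start=0 accept={1} delta: 0a->0 0b->1 0c->1 1a->0 1b->1 1c->0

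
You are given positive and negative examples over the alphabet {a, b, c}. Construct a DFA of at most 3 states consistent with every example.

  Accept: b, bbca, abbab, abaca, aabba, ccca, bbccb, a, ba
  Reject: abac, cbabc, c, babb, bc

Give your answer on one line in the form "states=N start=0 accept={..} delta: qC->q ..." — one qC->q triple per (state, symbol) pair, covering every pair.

State merging on the prefix tree: take the shortest (then alphabetical) example prefix whose next move is undefined and point that move at state 0, else 1, else 2, ...; a target is out if some Accept/Reject pair would then sit in one state with the same input left (inseparable). If every existing state is out, open a new one.
a: 0a undefined. 0a->0: ok.
b: 0b undefined. 0b->0: no, b/babb meet in 0. Open state 1: 0b->1.
c: 0c undefined. 0c->0: no, ccca/c meet in 0. 0c->1: no, b/c meet in 1. Open state 2: 0c->2.
ba: 1a undefined. 1a->0: ok.
bb: 1b undefined. 1b->0: no, aabba/babb meet in 0. 1b->1: no, b/babb meet in 1. 1b->2: ok.
bc: 1c undefined. 1c->0: no, a/bc meet in 0. 1c->1: no, b/bc meet in 1. 1c->2: ok.
cb: 2b undefined. 2b->0: ok.
cc: 2c undefined. 2c->0: ok.
abba: 2a undefined. 2a->0: ok.
All examples now run through 3 states with every (state, symbol) defined. Accept strings end in {0,1}, Reject strings end in {2}; accept={0,1}.

states=3 start=0 accept={0,1} delta: 0a->0 0b->1 0c->2 1a->0 1b->2 1c->2 2a->0 2b->0 2c->0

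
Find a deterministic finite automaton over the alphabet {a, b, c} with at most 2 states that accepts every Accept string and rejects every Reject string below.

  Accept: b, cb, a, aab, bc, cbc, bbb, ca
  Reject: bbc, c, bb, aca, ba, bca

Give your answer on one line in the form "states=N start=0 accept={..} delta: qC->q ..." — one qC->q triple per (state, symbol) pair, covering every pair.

Grow the machine one transition at a time. Run the examples from 0; the earliest place one falls off (shortest prefix, ties alphabetical) gets sent to the lowest-numbered state that keeps every Accept/Reject pair distinguishable — a pair clashes when both reach the same state with identical unread suffix — and to a fresh state only if none does.
a: 0a undefined. 0a->0: no, ca/aca meet in 0 with "ca" left. Open state 1: 0a->1.
b: 0b undefined. 0b->0: no, b/bb meet in 0. 0b->1: ok.
c: 0c undefined. 0c->0: ok.
aa: 1a undefined. 1a->0: ok.
ac: 1c undefined. 1c->0: no, b/aca meet in 1. 1c->1: ok.
bb: 1b undefined. 1b->0: ok.
All examples now run through 2 states with every (state, symbol) defined. Accept strings end in {1}, Reject strings end in {0}; accept={1}.

states=2 start=0 accept={1} delta: 0a->1 0b->1 0c->0 1a->0 1b->0 1c->1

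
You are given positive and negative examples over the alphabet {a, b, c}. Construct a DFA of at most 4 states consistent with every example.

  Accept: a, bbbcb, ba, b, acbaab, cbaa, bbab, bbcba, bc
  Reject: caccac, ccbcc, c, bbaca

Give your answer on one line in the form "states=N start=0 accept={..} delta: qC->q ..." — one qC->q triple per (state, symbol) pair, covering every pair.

State merging on the prefix tree: take the shortest (then alphabetical) example prefix whose next move is undefined and point that move at state 0, else 1, else 2, ...; a target is out if some Accept/Reject pair would then sit in one state with the same input left (inseparable). If every existing state is out, open a new one.
a: 0a undefined. 0a->0: ok.
b: 0b undefined. 0b->0: no, bc/c meet in 0 with "c" left. Open state 1: 0b->1.
c: 0c undefined. 0c->0: no, a/caccac meet in 0. 0c->1: no, b/c meet in 1. Open state 2: 0c->2.
ba: 1a undefined. 1a->0: ok.
bb: 1b undefined. 1b->0: ok.
bc: 1c undefined. 1c->0: ok.
ca: 2a undefined. 2a->0: no, a/bbaca meet in 0. 2a->1: no, a/caccac meet in 0. 2a->2: ok.
cb: 2b undefined. 2b->0: ok.
cc: 2c undefined. 2c->0: no, a/caccac meet in 0. 2c->1: no, bbbcb/ccbcc meet in 1. 2c->2: ok.
All examples now run through 3 states with every (state, symbol) defined. Accept strings end in {0,1}, Reject strings end in {2}; accept={0,1}.

states=3 start=0 accept={0,1} delta: 0a->0 0b->1 0c->2 1a->0 1b->0 1c->0 2a->2 2b->0 2c->2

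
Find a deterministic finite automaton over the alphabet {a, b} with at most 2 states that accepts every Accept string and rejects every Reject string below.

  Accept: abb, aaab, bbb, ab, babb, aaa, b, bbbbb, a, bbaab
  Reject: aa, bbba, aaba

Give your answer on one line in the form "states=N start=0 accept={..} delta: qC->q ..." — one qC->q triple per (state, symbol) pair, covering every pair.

State merging on the prefix tree: take the shortest (then alphabetical) example prefix whose next move is undefined and point that move at state 0, else 1, else 2, ...; a target is out if some Accept/Reject pair would then sit in one state with the same input left (inseparable). If every existing state is out, open a new one.
a: 0a undefined. 0a->0: no, aaa/aa meet in 0. Open state 1: 0a->1.
b: 0b undefined. 0b->0: no, a/bbba meet in 1. 0b->1: ok.
aa: 1a undefined. 1a->0: ok.
ab: 1b undefined. 1b->0: no, aaab/aa meet in 0. 1b->1: ok.
All examples now run through 2 states with every (state, symbol) defined. Accept strings end in {1}, Reject strings end in {0}; accept={1}.

states=2 start=0 accept={1} delta: 0a->1 0b->1 1a->0 1b->1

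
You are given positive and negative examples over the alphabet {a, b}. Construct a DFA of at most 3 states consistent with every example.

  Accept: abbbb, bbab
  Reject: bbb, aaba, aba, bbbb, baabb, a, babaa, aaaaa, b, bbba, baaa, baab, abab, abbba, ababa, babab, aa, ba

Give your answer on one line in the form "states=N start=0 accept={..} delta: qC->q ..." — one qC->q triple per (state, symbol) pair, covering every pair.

State merging on the prefix tree: take the shortest (then alphabetical) example prefix whose next move is undefined and point that move at state 0, else 1, else 2, ...; a target is out if some Accept/Reject pair would then sit in one state with the same input left (inseparable). If every existing state is out, open a new one.
a: 0a undefined. 0a->0: no, abbbb/bbbb meet in 0 with "bbbb" left. Open state 1: 0a->1.
b: 0b undefined. 0b->0: ok.
aa: 1a undefined. 1a->0: ok.
ab: 1b undefined. 1b->0: no, abbbb/bbb meet in 0. 1b->1: no, abbbb/aaba meet in 1. Open state 2: 1b->2.
aba: 2a undefined. 2a->0: ok.
abb: 2b undefined. 2b->0: no, abbbb/bbb meet in 0. 2b->1: no, abbbb/aaba meet in 1. 2b->2: ok.
All examples now run through 3 states with every (state, symbol) defined. Accept strings end in {2}, Reject strings end in {0,1}; accept={2}.

states=3 start=0 accept={2} delta: 0a->1 0b->0 1a->0 1b->2 2a->0 2b->2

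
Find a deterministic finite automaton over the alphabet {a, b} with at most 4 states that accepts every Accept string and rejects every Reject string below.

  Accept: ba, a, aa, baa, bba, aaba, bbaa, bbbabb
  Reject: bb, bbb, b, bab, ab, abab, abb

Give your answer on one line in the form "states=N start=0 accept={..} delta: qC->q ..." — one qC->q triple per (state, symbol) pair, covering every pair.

states=4 start=0 accept={0} delta: 0a->0 0b->1 1a->0 1b->2 2a->0 2b->3 3a->2 3b->0

Fold the examples into a partial DFA from state 0: repeatedly fix the first undefined (state, symbol) met by the shortest-then-alphabetical prefix, trying targets in increasing order and rejecting any under which an Accept and a Reject string meet in one state with the same remainder; add a state when all current targets are rejected. Accepting states are where Accept strings end.
a: 0a undefined. 0a->0: ok.
b: 0b undefined. 0b->0: no, ba/bb meet in 0. Open state 1: 0b->1.
ba: 1a undefined. 1a->0: ok.
bb: 1b undefined. 1b->0: no, ba/bb meet in 0. 1b->1: no, bbbabb/bb meet in 1. Open state 2: 1b->2.
bba: 2a undefined. 2a->0: ok.
bbb: 2b undefined. 2b->0: no, ba/bbb meet in 0. 2b->1: no, bbbabb/bb meet in 2. 2b->2: no, bbbabb/bb meet in 2. Open state 3: 2b->3.
bbba: 3a undefined. 3a->0: no, bbbabb/bb meet in 2. 3a->1: no, bbbabb/bbb meet in 3. 3a->2: ok.
bbbabb: 3b undefined. 3b->0: ok.
All examples now run through 4 states with every (state, symbol) defined. Accept strings end in {0}, Reject strings end in {1,2,3}; accept={0}.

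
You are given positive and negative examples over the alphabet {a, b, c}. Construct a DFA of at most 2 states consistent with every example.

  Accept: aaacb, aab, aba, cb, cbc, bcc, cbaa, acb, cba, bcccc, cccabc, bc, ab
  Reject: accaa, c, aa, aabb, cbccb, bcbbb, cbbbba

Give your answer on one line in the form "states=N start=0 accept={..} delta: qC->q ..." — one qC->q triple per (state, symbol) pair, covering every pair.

Grow the machine one transition at a time. Run the examples from 0; the earliest place one falls off (shortest prefix, ties alphabetical) gets sent to the lowest-numbered state that keeps every Accept/Reject pair distinguishable — a pair clashes when both reach the same state with identical unread suffix — and to a fresh state only if none does.
a: 0a undefined. 0a->0: ok.
b: 0b undefined. 0b->0: no, aab/aa meet in 0. Open state 1: 0b->1.
c: 0c undefined. 0c->0: ok.
bc: 1c undefined. 1c->0: no, aaacb/cbccb meet in 1. 1c->1: ok.
aba: 1a undefined. 1a->0: no, aba/accaa meet in 0. 1a->1: ok.
bcb: 1b undefined. 1b->0: ok.
All examples now run through 2 states with every (state, symbol) defined. Accept strings end in {1}, Reject strings end in {0}; accept={1}.

states=2 start=0 accept={1} delta: 0a->0 0b->1 0c->0 1a->1 1b->0 1c->1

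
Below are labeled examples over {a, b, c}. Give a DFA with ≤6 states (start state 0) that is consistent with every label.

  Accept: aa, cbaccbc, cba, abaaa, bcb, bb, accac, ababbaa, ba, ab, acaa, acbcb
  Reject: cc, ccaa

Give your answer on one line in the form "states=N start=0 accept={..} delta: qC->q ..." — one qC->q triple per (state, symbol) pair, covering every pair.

State merging on the prefix tree: take the shortest (then alphabetical) example prefix whose next move is undefined and point that move at state 0, else 1, else 2, ...; a target is out if some Accept/Reject pair would then sit in one state with the same input left (inseparable). If every existing state is out, open a new one.
a: 0a undefined. 0a->0: ok.
b: 0b undefined. 0b->0: ok.
c: 0c undefined. 0c->0: no, aa/cc meet in 0. Open state 1: 0c->1.
cb: 1b undefined. 1b->0: ok.
cc: 1c undefined. 1c->0: no, aa/cc meet in 0. 1c->1: no, cbaccbc/cc meet in 1. Open state 2: 1c->2.
aca: 1a undefined. 1a->0: ok.
cca: 2a undefined. 2a->0: no, aa/ccaa meet in 0. 2a->1: no, aa/ccaa meet in 0. 2a->2: ok.
accac: 2c undefined. 2c->0: ok.
cbaccb: 2b undefined. 2b->0: ok.
All examples now run through 3 states with every (state, symbol) defined. Accept strings end in {0,1}, Reject strings end in {2}; accept={0,1}.

states=3 start=0 accept={0,1} delta: 0a->0 0b->0 0c->1 1a->0 1b->0 1c->2 2a->2 2b->0 2c->0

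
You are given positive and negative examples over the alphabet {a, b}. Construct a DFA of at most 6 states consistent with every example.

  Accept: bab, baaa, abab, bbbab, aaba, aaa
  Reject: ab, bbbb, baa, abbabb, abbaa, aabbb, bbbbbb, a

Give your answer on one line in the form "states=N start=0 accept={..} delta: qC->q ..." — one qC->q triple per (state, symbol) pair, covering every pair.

Grow the machine one transition at a time. Run the examples from 0; the earliest place one falls off (shortest prefix, ties alphabetical) gets sent to the lowest-numbered state that keeps every Accept/Reject pair distinguishable — a pair clashes when both reach the same state with identical unread suffix — and to a fresh state only if none does.
a: 0a undefined. 0a->0: no, aaa/a meet in 0. Open state 1: 0a->1.
b: 0b undefined. 0b->0: no, bab/ab meet in 1 with "b" left. 0b->1: no, aaa/baa meet in 1 with "aa" left. Open state 2: 0b->2.
aa: 1a undefined. 1a->0: no, aaa/a meet in 1. 1a->1: no, aaa/a meet in 1. 1a->2: ok.
ab: 1b undefined. 1b->0: no, abab/ab meet in 0. 1b->1: no, aaa/abbaa meet in 2 with "a" left. 1b->2: ok.
ba: 2a undefined. 2a->0: no, bab/ab meet in 2. 2a->1: no, bab/ab meet in 2. 2a->2: no, baaa/ab meet in 2. Open state 3: 2a->3.
bb: 2b undefined. 2b->0: no, aaba/a meet in 1. 2b->1: no, aaba/ab meet in 2. 2b->2: ok.
baa: 3a undefined. 3a->0: no, baaa/a meet in 1. 3a->1: no, baaa/ab meet in 2. 3a->2: ok.
bab: 3b undefined. 3b->0: ok.
All examples now run through 4 states with every (state, symbol) defined. Accept strings end in {0,3}, Reject strings end in {1,2}; accept={0,3}.

states=4 start=0 accept={0,3} delta: 0a->1 0b->2 1a->2 1b->2 2a->3 2b->2 3a->2 3b->0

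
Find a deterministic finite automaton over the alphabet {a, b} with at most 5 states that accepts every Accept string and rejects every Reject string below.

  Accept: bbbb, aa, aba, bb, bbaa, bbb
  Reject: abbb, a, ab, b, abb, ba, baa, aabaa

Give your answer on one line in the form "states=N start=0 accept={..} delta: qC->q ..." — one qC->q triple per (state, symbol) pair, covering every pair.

Fold the examples into a partial DFA from state 0: repeatedly fix the first undefined (state, symbol) met by the shortest-then-alphabetical prefix, trying targets in increasing order and rejecting any under which an Accept and a Reject string meet in one state with the same remainder; add a state when all current targets are rejected. Accepting states are where Accept strings end.
a: 0a undefined. 0a->0: no, aa/a meet in 0. Open state 1: 0a->1.
b: 0b undefined. 0b->0: no, bbbb/b meet in 0. 0b->1: no, bbbb/abbb meet in 1 with "bbb" left. Open state 2: 0b->2.
aa: 1a undefined. 1a->0: ok.
ab: 1b undefined. 1b->0: no, aa/ab meet in 0. 1b->1: ok.
ba: 2a undefined. 2a->0: no, aa/ba meet in 0. 2a->1: no, aa/baa meet in 0. 2a->2: ok.
bb: 2b undefined. 2b->0: no, bbb/b meet in 2. 2b->1: no, bbbb/abbb meet in 1. 2b->2: no, bbbb/b meet in 2. Open state 3: 2b->3.
bba: 3a undefined. 3a->0: no, bbaa/abbb meet in 1. 3a->1: ok.
bbb: 3b undefined. 3b->0: no, bbbb/b meet in 2. 3b->1: no, bbbb/abbb meet in 1. 3b->2: no, bbb/b meet in 2. 3b->3: ok.
All examples now run through 4 states with every (state, symbol) defined. Accept strings end in {0,3}, Reject strings end in {1,2}; accept={0,3}.

states=4 start=0 accept={0,3} delta: 0a->1 0b->2 1a->0 1b->1 2a->2 2b->3 3a->1 3b->3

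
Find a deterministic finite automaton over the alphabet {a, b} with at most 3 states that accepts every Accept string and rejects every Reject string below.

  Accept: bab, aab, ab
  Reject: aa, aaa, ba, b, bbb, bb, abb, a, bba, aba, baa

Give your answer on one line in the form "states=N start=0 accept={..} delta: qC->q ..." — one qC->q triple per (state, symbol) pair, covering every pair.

states=3 start=0 accept={2} delta: 0a->1 0b->0 1a->1 1b->2 2a->0 2b->0

State merging on the prefix tree: take the shortest (then alphabetical) example prefix whose next move is undefined and point that move at state 0, else 1, else 2, ...; a target is out if some Accept/Reject pair would then sit in one state with the same input left (inseparable). If every existing state is out, open a new one.
a: 0a undefined. 0a->0: no, aab/b meet in 0 with "b" left. Open state 1: 0a->1.
b: 0b undefined. 0b->0: ok.
aa: 1a undefined. 1a->0: no, aab/aa meet in 0. 1a->1: ok.
ab: 1b undefined. 1b->0: no, bab/b meet in 0. 1b->1: no, bab/aa meet in 1. Open state 2: 1b->2.
aba: 2a undefined. 2a->0: ok.
abb: 2b undefined. 2b->0: ok.
All examples now run through 3 states with every (state, symbol) defined. Accept strings end in {2}, Reject strings end in {0,1}; accept={2}.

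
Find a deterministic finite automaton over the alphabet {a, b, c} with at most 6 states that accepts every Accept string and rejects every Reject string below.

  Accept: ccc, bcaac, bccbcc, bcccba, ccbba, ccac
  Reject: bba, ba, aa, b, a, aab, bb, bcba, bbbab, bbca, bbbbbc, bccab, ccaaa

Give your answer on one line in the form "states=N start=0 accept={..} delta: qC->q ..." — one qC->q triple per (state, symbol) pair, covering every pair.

State merging on the prefix tree: take the shortest (then alphabetical) example prefix whose next move is undefined and point that move at state 0, else 1, else 2, ...; a target is out if some Accept/Reject pair would then sit in one state with the same input left (inseparable). If every existing state is out, open a new one.
a: 0a undefined. 0a->0: ok.
b: 0b undefined. 0b->0: ok.
c: 0c undefined. 0c->0: no, ccc/bba meet in 0. Open state 1: 0c->1.
cc: 1c undefined. 1c->0: no, ccc/bbbbbc meet in 1. 1c->1: no, ccc/bbbbbc meet in 1. Open state 2: 1c->2.
bca: 1a undefined. 1a->0: no, bcaac/bbbbbc meet in 1. 1a->1: ok.
bcb: 1b undefined. 1b->0: ok.
cca: 2a undefined. 2a->0: no, ccac/bbca meet in 1. 2a->1: ok.
ccb: 2b undefined. 2b->0: no, ccbba/bba meet in 0. 2b->1: no, ccbba/bba meet in 0. 2b->2: no, ccbba/bbca meet in 1. Open state 3: 2b->3.
ccc: 2c undefined. 2c->0: no, ccc/bba meet in 0. 2c->1: no, ccc/bbca meet in 1. 2c->2: ok.
ccbb: 3b undefined. 3b->0: no, ccbba/bba meet in 0. 3b->1: no, ccbba/bbca meet in 1. 3b->2: no, ccbba/bbca meet in 1. 3b->3: ok.
bccbc: 3c undefined. 3c->0: no, bccbcc/bbca meet in 1. 3c->1: ok.
ccbba: 3a undefined. 3a->0: no, bcccba/bba meet in 0. 3a->1: no, bcccba/bbca meet in 1. 3a->2: ok.
All examples now run through 4 states with every (state, symbol) defined. Accept strings end in {2}, Reject strings end in {0,1}; accept={2}.

states=4 start=0 accept={2} delta: 0a->0 0b->0 0c->1 1a->1 1b->0 1c->2 2a->1 2b->3 2c->2 3a->2 3b->3 3c->1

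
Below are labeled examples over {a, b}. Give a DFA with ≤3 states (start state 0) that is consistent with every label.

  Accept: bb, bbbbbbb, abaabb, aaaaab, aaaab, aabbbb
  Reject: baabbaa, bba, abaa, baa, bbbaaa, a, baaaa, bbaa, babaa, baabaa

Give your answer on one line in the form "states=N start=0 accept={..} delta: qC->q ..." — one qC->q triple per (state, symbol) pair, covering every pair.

Fold the examples into a partial DFA from state 0: repeatedly fix the first undefined (state, symbol) met by the shortest-then-alphabetical prefix, trying targets in increasing order and rejecting any under which an Accept and a Reject string meet in one state with the same remainder; add a state when all current targets are rejected. Accepting states are where Accept strings end.
a: 0a undefined. 0a->0: ok.
b: 0b undefined. 0b->0: no, bb/baabbaa meet in 0. Open state 1: 0b->1.
ba: 1a undefined. 1a->0: ok.
bb: 1b undefined. 1b->0: no, bb/baabbaa meet in 0. 1b->1: ok.
All examples now run through 2 states with every (state, symbol) defined. Accept strings end in {1}, Reject strings end in {0}; accept={1}.

states=2 start=0 accept={1} delta: 0a->0 0b->1 1a->0 1b->1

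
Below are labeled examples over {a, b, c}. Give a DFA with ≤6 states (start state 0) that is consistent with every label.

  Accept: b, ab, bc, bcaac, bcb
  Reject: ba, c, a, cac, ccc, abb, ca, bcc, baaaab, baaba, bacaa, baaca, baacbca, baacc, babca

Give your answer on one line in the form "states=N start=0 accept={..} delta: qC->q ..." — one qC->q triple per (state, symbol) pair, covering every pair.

Grow the machine one transition at a time. Run the examples from 0; the earliest place one falls off (shortest prefix, ties alphabetical) gets sent to the lowest-numbered state that keeps every Accept/Reject pair distinguishable — a pair clashes when both reach the same state with identical unread suffix — and to a fresh state only if none does.
a: 0a undefined. 0a->0: ok.
b: 0b undefined. 0b->0: no, b/ba meet in 0. Open state 1: 0b->1.
c: 0c undefined. 0c->0: ok.
ba: 1a undefined. 1a->0: no, b/baaaab meet in 1. 1a->1: no, b/ba meet in 1. Open state 2: 1a->2.
bc: 1c undefined. 1c->0: no, bc/c meet in 0. 1c->1: no, b/bcc meet in 1. 1c->2: no, bc/ba meet in 2. Open state 3: 1c->3.
abb: 1b undefined. 1b->0: ok.
baa: 2a undefined. 2a->0: no, b/baaaab meet in 1. 2a->1: ok.
bab: 2b undefined. 2b->0: ok.
bac: 2c undefined. 2c->0: ok.
bca: 3a undefined. 3a->0: no, bcaac/c meet in 0. 3a->1: no, b/baaca meet in 1. 3a->2: ok.
bcb: 3b undefined. 3b->0: no, bcb/c meet in 0. 3b->1: ok.
bcc: 3c undefined. 3c->0: ok.
All examples now run through 4 states with every (state, symbol) defined. Accept strings end in {1,3}, Reject strings end in {0,2}; accept={1,3}.

states=4 start=0 accept={1,3} delta: 0a->0 0b->1 0c->0 1a->2 1b->0 1c->3 2a->1 2b->0 2c->0 3a->2 3b->1 3c->0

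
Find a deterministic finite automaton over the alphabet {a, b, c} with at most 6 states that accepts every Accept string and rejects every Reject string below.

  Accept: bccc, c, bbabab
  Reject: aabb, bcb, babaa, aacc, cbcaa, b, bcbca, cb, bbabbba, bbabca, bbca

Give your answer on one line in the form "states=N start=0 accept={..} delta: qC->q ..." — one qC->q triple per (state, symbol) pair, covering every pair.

Fold the examples into a partial DFA from state 0: repeatedly fix the first undefined (state, symbol) met by the shortest-then-alphabetical prefix, trying targets in increasing order and rejecting any under which an Accept and a Reject string meet in one state with the same remainder; add a state when all current targets are rejected. Accepting states are where Accept strings end.
a: 0a undefined. 0a->0: ok.
b: 0b undefined. 0b->0: no, bbabab/aabb meet in 0. Open state 1: 0b->1.
c: 0c undefined. 0c->0: no, c/aacc meet in 0. 0c->1: no, c/b meet in 1. Open state 2: 0c->2.
ba: 1a undefined. 1a->0: ok.
bb: 1b undefined. 1b->0: no, bbabab/b meet in 1. 1b->1: no, bbabab/aabb meet in 1. 1b->2: no, c/aabb meet in 2. Open state 3: 1b->3.
bc: 1c undefined. 1c->0: no, bccc/aacc meet in 2 with "c" left. 1c->1: no, bccc/b meet in 1. 1c->2: ok.
cb: 2b undefined. 2b->0: ok.
bba: 3a undefined. 3a->0: no, bbabab/b meet in 1. 3a->1: no, bbabab/aabb meet in 3. 3a->2: no, c/bbabbba meet in 2. 3a->3: ok.
bbc: 3c undefined. 3c->0: ok.
bcc: 2c undefined. 2c->0: ok.
bbab: 3b undefined. 3b->0: no, bbabab/b meet in 1. 3b->1: no, bbabab/b meet in 1. 3b->2: ok.
cbca: 2a undefined. 2a->0: no, bbabab/b meet in 1. 2a->1: no, bbabab/aabb meet in 3. 2a->2: no, bccc/cbcaa meet in 2. 2a->3: ok.
All examples now run through 4 states with every (state, symbol) defined. Accept strings end in {2}, Reject strings end in {0,1,3}; accept={2}.

states=4 start=0 accept={2} delta: 0a->0 0b->1 0c->2 1a->0 1b->3 1c->2 2a->3 2b->0 2c->0 3a->3 3b->2 3c->0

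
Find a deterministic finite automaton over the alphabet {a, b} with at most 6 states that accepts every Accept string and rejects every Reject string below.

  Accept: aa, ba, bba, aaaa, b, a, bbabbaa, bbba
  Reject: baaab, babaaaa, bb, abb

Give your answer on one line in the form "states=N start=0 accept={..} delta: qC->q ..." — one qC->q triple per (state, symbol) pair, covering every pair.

State merging on the prefix tree: take the shortest (then alphabetical) example prefix whose next move is undefined and point that move at state 0, else 1, else 2, ...; a target is out if some Accept/Reject pair would then sit in one state with the same input left (inseparable). If every existing state is out, open a new one.
a: 0a undefined. 0a->0: ok.
b: 0b undefined. 0b->0: no, aa/baaab meet in 0. Open state 1: 0b->1.
ba: 1a undefined. 1a->0: no, aa/babaaaa meet in 0. 1a->1: ok.
bb: 1b undefined. 1b->0: no, aa/baaab meet in 0. 1b->1: no, ba/baaab meet in 1. Open state 2: 1b->2.
bba: 2a undefined. 2a->0: no, aa/babaaaa meet in 0. 2a->1: no, ba/babaaaa meet in 1. 2a->2: no, bba/baaab meet in 2. Open state 3: 2a->3.
bbb: 2b undefined. 2b->0: ok.
bbab: 3b undefined. 3b->0: ok.
babaa: 3a undefined. 3a->0: no, aa/babaaaa meet in 0. 3a->1: no, ba/babaaaa meet in 1. 3a->2: ok.
All examples now run through 4 states with every (state, symbol) defined. Accept strings end in {0,1,3}, Reject strings end in {2}; accept={0,1,3}.

states=4 start=0 accept={0,1,3} delta: 0a->0 0b->1 1a->1 1b->2 2a->3 2b->0 3a->2 3b->0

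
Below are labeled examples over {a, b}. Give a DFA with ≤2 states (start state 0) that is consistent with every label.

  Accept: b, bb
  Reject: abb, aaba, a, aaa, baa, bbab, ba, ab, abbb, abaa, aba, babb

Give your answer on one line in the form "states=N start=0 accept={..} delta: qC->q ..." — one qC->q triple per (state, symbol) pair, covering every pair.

Grow the machine one transition at a time. Run the examples from 0; the earliest place one falls off (shortest prefix, ties alphabetical) gets sent to the lowest-numbered state that keeps every Accept/Reject pair distinguishable — a pair clashes when both reach the same state with identical unread suffix — and to a fresh state only if none does.
a: 0a undefined. 0a->0: no, b/ab meet in 0 with "b" left. Open state 1: 0a->1.
b: 0b undefined. 0b->0: ok.
aa: 1a undefined. 1a->0: no, b/baa meet in 0. 1a->1: ok.
ab: 1b undefined. 1b->0: no, b/abb meet in 0. 1b->1: ok.
All examples now run through 2 states with every (state, symbol) defined. Accept strings end in {0}, Reject strings end in {1}; accept={0}.

states=2 start=0 accept={0} delta: 0a->1 0b->0 1a->1 1b->1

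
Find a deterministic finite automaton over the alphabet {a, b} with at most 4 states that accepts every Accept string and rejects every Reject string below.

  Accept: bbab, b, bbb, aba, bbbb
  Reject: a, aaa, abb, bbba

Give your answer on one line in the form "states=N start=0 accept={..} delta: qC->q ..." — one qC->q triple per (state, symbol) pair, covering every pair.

states=4 start=0 accept={1,3} delta: 0a->0 0b->1 1a->1 1b->2 2a->0 2b->3 3a->0 3b->1

Fold the examples into a partial DFA from state 0: repeatedly fix the first undefined (state, symbol) met by the shortest-then-alphabetical prefix, trying targets in increasing order and rejecting any under which an Accept and a Reject string meet in one state with the same remainder; add a state when all current targets are rejected. Accepting states are where Accept strings end.
a: 0a undefined. 0a->0: ok.
b: 0b undefined. 0b->0: no, bbab/a meet in 0. Open state 1: 0b->1.
bb: 1b undefined. 1b->0: no, aba/bbba meet in 1 with "a" left. 1b->1: no, b/abb meet in 1. Open state 2: 1b->2.
aba: 1a undefined. 1a->0: no, aba/a meet in 0. 1a->1: ok.
bba: 2a undefined. 2a->0: ok.
bbb: 2b undefined. 2b->0: no, bbb/a meet in 0. 2b->1: no, bbab/bbba meet in 1. 2b->2: no, bbb/abb meet in 2. Open state 3: 2b->3.
bbba: 3a undefined. 3a->0: ok.
bbbb: 3b undefined. 3b->0: no, bbbb/a meet in 0. 3b->1: ok.
All examples now run through 4 states with every (state, symbol) defined. Accept strings end in {1,3}, Reject strings end in {0,2}; accept={1,3}.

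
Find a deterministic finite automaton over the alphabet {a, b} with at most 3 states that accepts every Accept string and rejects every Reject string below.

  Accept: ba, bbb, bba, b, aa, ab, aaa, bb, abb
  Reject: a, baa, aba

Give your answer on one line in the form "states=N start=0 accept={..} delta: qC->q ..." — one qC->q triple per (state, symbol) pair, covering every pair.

Grow the machine one transition at a time. Run the examples from 0; the earliest place one falls off (shortest prefix, ties alphabetical) gets sent to the lowest-numbered state that keeps every Accept/Reject pair distinguishable — a pair clashes when both reach the same state with identical unread suffix — and to a fresh state only if none does.
a: 0a undefined. 0a->0: no, ba/aba meet in 0 with "ba" left. Open state 1: 0a->1.
b: 0b undefined. 0b->0: no, ba/a meet in 1. 0b->1: no, bba/aba meet in 1 with "ba" left. Open state 2: 0b->2.
aa: 1a undefined. 1a->0: no, aaa/a meet in 1. 1a->1: no, aa/a meet in 1. 1a->2: ok.
ab: 1b undefined. 1b->0: ok.
ba: 2a undefined. 2a->0: ok.
bb: 2b undefined. 2b->0: no, bba/a meet in 1. 2b->1: no, bb/a meet in 1. 2b->2: ok.
All examples now run through 3 states with every (state, symbol) defined. Accept strings end in {0,2}, Reject strings end in {1}; accept={0,2}.

states=3 start=0 accept={0,2} delta: 0a->1 0b->2 1a->2 1b->0 2a->0 2b->2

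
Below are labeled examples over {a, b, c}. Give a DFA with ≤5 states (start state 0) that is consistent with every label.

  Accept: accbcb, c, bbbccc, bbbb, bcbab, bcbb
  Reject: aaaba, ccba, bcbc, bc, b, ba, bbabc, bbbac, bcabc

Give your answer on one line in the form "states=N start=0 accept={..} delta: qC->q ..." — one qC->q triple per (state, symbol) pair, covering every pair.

states=4 start=0 accept={0,3} delta: 0a->0 0b->1 0c->0 1a->1 1b->0 1c->2 2a->0 2b->3 2c->0 3a->1 3b->0 3c->1

Fold the examples into a partial DFA from state 0: repeatedly fix the first undefined (state, symbol) met by the shortest-then-alphabetical prefix, trying targets in increasing order and rejecting any under which an Accept and a Reject string meet in one state with the same remainder; add a state when all current targets are rejected. Accepting states are where Accept strings end.
a: 0a undefined. 0a->0: ok.
b: 0b undefined. 0b->0: no, c/bc meet in 0 with "c" left. Open state 1: 0b->1.
c: 0c undefined. 0c->0: ok.
ba: 1a undefined. 1a->0: no, c/aaaba meet in 0. 1a->1: ok.
bb: 1b undefined. 1b->0: ok.
bc: 1c undefined. 1c->0: no, accbcb/aaaba meet in 1. 1c->1: no, accbcb/bcbc meet in 0. Open state 2: 1c->2.
bca: 2a undefined. 2a->0: ok.
bcb: 2b undefined. 2b->0: no, accbcb/bcbc meet in 0. 2b->1: no, accbcb/aaaba meet in 1. 2b->2: no, accbcb/bc meet in 2. Open state 3: 2b->3.
bcba: 3a undefined. 3a->0: no, bcbab/aaaba meet in 1. 3a->1: ok.
bcbb: 3b undefined. 3b->0: ok.
bcbc: 3c undefined. 3c->0: no, c/bcbc meet in 0. 3c->1: ok.
bbbcc: 2c undefined. 2c->0: ok.
All examples now run through 4 states with every (state, symbol) defined. Accept strings end in {0,3}, Reject strings end in {1,2}; accept={0,3}.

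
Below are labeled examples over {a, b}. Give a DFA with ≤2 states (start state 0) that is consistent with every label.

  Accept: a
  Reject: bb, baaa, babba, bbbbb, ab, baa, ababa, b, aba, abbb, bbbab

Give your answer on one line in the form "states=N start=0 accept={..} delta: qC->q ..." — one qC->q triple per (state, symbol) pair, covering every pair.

states=2 start=0 accept={0} delta: 0a->0 0b->1 1a->1 1b->1

State merging on the prefix tree: take the shortest (then alphabetical) example prefix whose next move is undefined and point that move at state 0, else 1, else 2, ...; a target is out if some Accept/Reject pair would then sit in one state with the same input left (inseparable). If every existing state is out, open a new one.
a: 0a undefined. 0a->0: ok.
b: 0b undefined. 0b->0: no, a/bb meet in 0. Open state 1: 0b->1.
ba: 1a undefined. 1a->0: no, a/baaa meet in 0. 1a->1: ok.
bb: 1b undefined. 1b->0: no, a/bb meet in 0. 1b->1: ok.
All examples now run through 2 states with every (state, symbol) defined. Accept strings end in {0}, Reject strings end in {1}; accept={0}.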